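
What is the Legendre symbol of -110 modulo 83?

(-110|83)
  = -(110|83)    [83 ≡ 3 mod 4 ⇒ (-1|83) = -1]
  = -(27|83)    [110 ≡ 27 mod 83]
  = (83|27)    [QR: both ≡ 3 mod 4, sign flips]
  = (2|27)    [83 ≡ 2 mod 27]
  = -(1|27)    [27 ≡ 3 mod 8 ⇒ (2|27) = -1]
  = -1    [(1|27) = 1]

-1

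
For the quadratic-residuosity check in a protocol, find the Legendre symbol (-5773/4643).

Pull out -1: (-5773/4643) = (-1/4643)·(5773/4643). Since 4643 ≡ 3 (mod 4), (-1/4643) = -1. Now have -(5773/4643).
Reduce the numerator: 5773 ≡ 1130 (mod 4643), so (5773/4643) = (1130/4643).
Factor out 2: 1130 = 2·565. Since 4643 ≡ 3 (mod 8), (2/4643) = -1. Now have (565/4643).
565 ≡ 1 (mod 4), so quadratic reciprocity gives (565/4643) = (4643/565). Reduce: 4643 ≡ 123 (mod 565). Now have (123/565).
565 ≡ 1 (mod 4), so quadratic reciprocity gives (123/565) = (565/123). Reduce: 565 ≡ 73 (mod 123). Now have (73/123).
73 ≡ 1 (mod 4), so quadratic reciprocity gives (73/123) = (123/73). Reduce: 123 ≡ 50 (mod 73). Now have (50/73).
Factor out 2: 50 = 2·25. Since 73 ≡ 1 (mod 8), (2/73) = +1. Now have (25/73).
25 ≡ 1 (mod 4), so quadratic reciprocity gives (25/73) = (73/25). Reduce: 73 ≡ 23 (mod 25). Now have (23/25).
25 ≡ 1 (mod 4), so quadratic reciprocity gives (23/25) = (25/23). Reduce: 25 ≡ 2 (mod 23). Now have (2/23).
Factor out 2: 2 = 2. Since 23 ≡ 7 (mod 8), (2/23) = +1. Now have (1/23).
(1/23) = 1. Collecting the sign factors: 1.

1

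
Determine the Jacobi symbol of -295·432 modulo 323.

-1

By multiplicativity, (-295·432|323) = (-295|323)·(432|323).
First factor (-295|323):
Reduce the numerator: -295 ≡ 28 (mod 323), so (-295|323) = (28|323).
Factor out 2: 28 = 2^2·7. Since 323 ≡ 3 (mod 8), (2|323) = -1, and (2|323)^2 = +1. Now have (7|323).
Both 7 ≡ 3 and 323 ≡ 3 (mod 4), so reciprocity gives (7|323) = -(323|7). Reduce: 323 ≡ 1 (mod 7). Now have -(1|7).
(1|7) = 1. Collecting the sign factors: -1.
Second factor (432|323):
Reduce the numerator: 432 ≡ 109 (mod 323), so (432|323) = (109|323).
109 ≡ 1 (mod 4), so quadratic reciprocity gives (109|323) = (323|109). Reduce: 323 ≡ 105 (mod 109). Now have (105|109).
105 ≡ 1 (mod 4), so quadratic reciprocity gives (105|109) = (109|105). Reduce: 109 ≡ 4 (mod 105). Now have (4|105).
Factor out 2: 4 = 2^2. Since 105 ≡ 1 (mod 8), (2|105) = +1, and (2|105)^2 = +1. Now have (1|105).
(1|105) = 1. Collecting the sign factors: 1.
Product: (-1)·(1) = -1.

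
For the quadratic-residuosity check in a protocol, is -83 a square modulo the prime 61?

yes

(-83/61)
  = (83/61)    [61 ≡ 1 mod 4 ⇒ (-1/61) = +1]
  = (22/61)    [83 ≡ 22 mod 61]
  = -(11/61)    [61 ≡ 5 mod 8 ⇒ (2/61) = -1]
  = -(61/11)    [QR: 61 ≡ 1 mod 4, sign kept]
  = -(6/11)    [61 ≡ 6 mod 11]
  = (3/11)    [11 ≡ 3 mod 8 ⇒ (2/11) = -1]
  = -(11/3)    [QR: both ≡ 3 mod 4, sign flips]
  = -(2/3)    [11 ≡ 2 mod 3]
  = (1/3)    [3 ≡ 3 mod 8 ⇒ (2/3) = -1]
  = 1    [(1/3) = 1]
(-83/61) = 1, and 61 is prime, so -83 is a quadratic residue mod 61.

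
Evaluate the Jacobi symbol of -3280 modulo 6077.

(-3280/6077)
  = (2797/6077)    [-3280 ≡ 2797 mod 6077]
  = (6077/2797)    [QR: 2797 ≡ 1 mod 4, sign kept]
  = (483/2797)    [6077 ≡ 483 mod 2797]
  = (2797/483)    [QR: 2797 ≡ 1 mod 4, sign kept]
  = (382/483)    [2797 ≡ 382 mod 483]
  = -(191/483)    [483 ≡ 3 mod 8 ⇒ (2/483) = -1]
  = (483/191)    [QR: both ≡ 3 mod 4, sign flips]
  = (101/191)    [483 ≡ 101 mod 191]
  = (191/101)    [QR: 101 ≡ 1 mod 4, sign kept]
  = (90/101)    [191 ≡ 90 mod 101]
  = -(45/101)    [101 ≡ 5 mod 8 ⇒ (2/101) = -1]
  = -(101/45)    [QR: 45 ≡ 1 mod 4, sign kept]
  = -(11/45)    [101 ≡ 11 mod 45]
  = -(45/11)    [QR: 45 ≡ 1 mod 4, sign kept]
  = -(1/11)    [45 ≡ 1 mod 11]
  = -1    [(1/11) = 1]

-1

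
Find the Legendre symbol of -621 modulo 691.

(-621 / 691)
  = (70 / 691)    [-621 ≡ 70 mod 691]
  = -(35 / 691)    [691 ≡ 3 mod 8 ⇒ (2 / 691) = -1]
  = (691 / 35)    [QR: both ≡ 3 mod 4, sign flips]
  = (26 / 35)    [691 ≡ 26 mod 35]
  = -(13 / 35)    [35 ≡ 3 mod 8 ⇒ (2 / 35) = -1]
  = -(35 / 13)    [QR: 13 ≡ 1 mod 4, sign kept]
  = -(9 / 13)    [35 ≡ 9 mod 13]
  = -(13 / 9)    [QR: 9 ≡ 1 mod 4, sign kept]
  = -(4 / 9)    [13 ≡ 4 mod 9]
  = -(1 / 9)    [9 ≡ 1 mod 8 ⇒ (2 / 9)^2 = +1]
  = -1    [(1 / 9) = 1]

-1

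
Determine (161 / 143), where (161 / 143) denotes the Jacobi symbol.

1

(161 / 143)
  = (18 / 143)    [161 ≡ 18 mod 143]
  = (9 / 143)    [143 ≡ 7 mod 8 ⇒ (2 / 143) = +1]
  = (143 / 9)    [QR: 9 ≡ 1 mod 4, sign kept]
  = (8 / 9)    [143 ≡ 8 mod 9]
  = (1 / 9)    [9 ≡ 1 mod 8 ⇒ (2 / 9)^3 = +1]
  = 1    [(1 / 9) = 1]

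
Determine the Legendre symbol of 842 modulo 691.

1

Reduce the numerator: 842 ≡ 151 (mod 691), so (842/691) = (151/691).
Both 151 ≡ 3 and 691 ≡ 3 (mod 4), so reciprocity gives (151/691) = -(691/151). Reduce: 691 ≡ 87 (mod 151). Now have -(87/151).
Both 87 ≡ 3 and 151 ≡ 3 (mod 4), so reciprocity gives (87/151) = -(151/87). Reduce: 151 ≡ 64 (mod 87). Now have (64/87).
Factor out 2: 64 = 2^6. Since 87 ≡ 7 (mod 8), (2/87) = +1, and (2/87)^6 = +1. Now have (1/87).
(1/87) = 1. Collecting the sign factors: 1.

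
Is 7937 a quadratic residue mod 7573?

yes

Reduce the numerator: 7937 ≡ 364 (mod 7573), so (7937|7573) = (364|7573).
Factor out 2: 364 = 2^2·91. Since 7573 ≡ 5 (mod 8), (2|7573) = -1, and (2|7573)^2 = +1. Now have (91|7573).
7573 ≡ 1 (mod 4), so quadratic reciprocity gives (91|7573) = (7573|91). Reduce: 7573 ≡ 20 (mod 91). Now have (20|91).
Factor out 2: 20 = 2^2·5. Since 91 ≡ 3 (mod 8), (2|91) = -1, and (2|91)^2 = +1. Now have (5|91).
5 ≡ 1 (mod 4), so quadratic reciprocity gives (5|91) = (91|5). Reduce: 91 ≡ 1 (mod 5). Now have (1|5).
(1|5) = 1. Collecting the sign factors: 1.
(7937|7573) = 1, and 7573 is prime, so 7937 is a quadratic residue mod 7573.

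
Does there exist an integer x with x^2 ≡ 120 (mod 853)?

Factor out 2: 120 = 2^3·15. Since 853 ≡ 5 (mod 8), (2/853) = -1, and (2/853)^3 = -1. Now have -(15/853).
853 ≡ 1 (mod 4), so quadratic reciprocity gives (15/853) = (853/15). Reduce: 853 ≡ 13 (mod 15). Now have -(13/15).
13 ≡ 1 (mod 4), so quadratic reciprocity gives (13/15) = (15/13). Reduce: 15 ≡ 2 (mod 13). Now have -(2/13).
Factor out 2: 2 = 2. Since 13 ≡ 5 (mod 8), (2/13) = -1. Now have (1/13).
(1/13) = 1. Collecting the sign factors: 1.
The Legendre symbol is 1, so x^2 ≡ 120 (mod 853) has solution.

yes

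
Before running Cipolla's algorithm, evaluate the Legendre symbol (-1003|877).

(-1003|877)
  = (751|877)    [-1003 ≡ 751 mod 877]
  = (877|751)    [QR: 877 ≡ 1 mod 4, sign kept]
  = (126|751)    [877 ≡ 126 mod 751]
  = (63|751)    [751 ≡ 7 mod 8 ⇒ (2|751) = +1]
  = -(751|63)    [QR: both ≡ 3 mod 4, sign flips]
  = -(58|63)    [751 ≡ 58 mod 63]
  = -(29|63)    [63 ≡ 7 mod 8 ⇒ (2|63) = +1]
  = -(63|29)    [QR: 29 ≡ 1 mod 4, sign kept]
  = -(5|29)    [63 ≡ 5 mod 29]
  = -(29|5)    [QR: 5 ≡ 1 mod 4, sign kept]
  = -(4|5)    [29 ≡ 4 mod 5]
  = -(1|5)    [5 ≡ 5 mod 8 ⇒ (2|5)^2 = +1]
  = -1    [(1|5) = 1]

-1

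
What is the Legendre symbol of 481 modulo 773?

(481/773)
  = (773/481)    [QR: 481 ≡ 1 mod 4, sign kept]
  = (292/481)    [773 ≡ 292 mod 481]
  = (73/481)    [481 ≡ 1 mod 8 ⇒ (2/481)^2 = +1]
  = (481/73)    [QR: 73 ≡ 1 mod 4, sign kept]
  = (43/73)    [481 ≡ 43 mod 73]
  = (73/43)    [QR: 73 ≡ 1 mod 4, sign kept]
  = (30/43)    [73 ≡ 30 mod 43]
  = -(15/43)    [43 ≡ 3 mod 8 ⇒ (2/43) = -1]
  = (43/15)    [QR: both ≡ 3 mod 4, sign flips]
  = (13/15)    [43 ≡ 13 mod 15]
  = (15/13)    [QR: 13 ≡ 1 mod 4, sign kept]
  = (2/13)    [15 ≡ 2 mod 13]
  = -(1/13)    [13 ≡ 5 mod 8 ⇒ (2/13) = -1]
  = -1    [(1/13) = 1]

-1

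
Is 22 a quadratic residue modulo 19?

no

Reduce the numerator: 22 ≡ 3 (mod 19), so (22/19) = (3/19).
Both 3 ≡ 3 and 19 ≡ 3 (mod 4), so reciprocity gives (3/19) = -(19/3). Reduce: 19 ≡ 1 (mod 3). Now have -(1/3).
(1/3) = 1. Collecting the sign factors: -1.
The Legendre symbol is -1, so x^2 ≡ 22 (mod 19) has no solution.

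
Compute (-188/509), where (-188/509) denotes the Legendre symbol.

-1

(-188/509)
  = (321/509)    [-188 ≡ 321 mod 509]
  = (509/321)    [QR: 321 ≡ 1 mod 4, sign kept]
  = (188/321)    [509 ≡ 188 mod 321]
  = (47/321)    [321 ≡ 1 mod 8 ⇒ (2/321)^2 = +1]
  = (321/47)    [QR: 321 ≡ 1 mod 4, sign kept]
  = (39/47)    [321 ≡ 39 mod 47]
  = -(47/39)    [QR: both ≡ 3 mod 4, sign flips]
  = -(8/39)    [47 ≡ 8 mod 39]
  = -(1/39)    [39 ≡ 7 mod 8 ⇒ (2/39)^3 = +1]
  = -1    [(1/39) = 1]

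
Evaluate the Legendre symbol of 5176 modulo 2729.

-1

Reduce the numerator: 5176 ≡ 2447 (mod 2729), so (5176|2729) = (2447|2729).
2729 ≡ 1 (mod 4), so quadratic reciprocity gives (2447|2729) = (2729|2447). Reduce: 2729 ≡ 282 (mod 2447). Now have (282|2447).
Factor out 2: 282 = 2·141. Since 2447 ≡ 7 (mod 8), (2|2447) = +1. Now have (141|2447).
141 ≡ 1 (mod 4), so quadratic reciprocity gives (141|2447) = (2447|141). Reduce: 2447 ≡ 50 (mod 141). Now have (50|141).
Factor out 2: 50 = 2·25. Since 141 ≡ 5 (mod 8), (2|141) = -1. Now have -(25|141).
25 ≡ 1 (mod 4), so quadratic reciprocity gives (25|141) = (141|25). Reduce: 141 ≡ 16 (mod 25). Now have -(16|25).
Factor out 2: 16 = 2^4. Since 25 ≡ 1 (mod 8), (2|25) = +1, and (2|25)^4 = +1. Now have -(1|25).
(1|25) = 1. Collecting the sign factors: -1.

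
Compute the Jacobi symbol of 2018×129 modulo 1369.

By multiplicativity, (2018·129|1369) = (2018|1369)·(129|1369).
First factor (2018|1369):
(2018|1369)
  = (649|1369)    [2018 ≡ 649 mod 1369]
  = (1369|649)    [QR: 649 ≡ 1 mod 4, sign kept]
  = (71|649)    [1369 ≡ 71 mod 649]
  = (649|71)    [QR: 649 ≡ 1 mod 4, sign kept]
  = (10|71)    [649 ≡ 10 mod 71]
  = (5|71)    [71 ≡ 7 mod 8 ⇒ (2|71) = +1]
  = (71|5)    [QR: 5 ≡ 1 mod 4, sign kept]
  = (1|5)    [71 ≡ 1 mod 5]
  = 1    [(1|5) = 1]
Second factor (129|1369):
(129|1369)
  = (1369|129)    [QR: 129 ≡ 1 mod 4, sign kept]
  = (79|129)    [1369 ≡ 79 mod 129]
  = (129|79)    [QR: 129 ≡ 1 mod 4, sign kept]
  = (50|79)    [129 ≡ 50 mod 79]
  = (25|79)    [79 ≡ 7 mod 8 ⇒ (2|79) = +1]
  = (79|25)    [QR: 25 ≡ 1 mod 4, sign kept]
  = (4|25)    [79 ≡ 4 mod 25]
  = (1|25)    [25 ≡ 1 mod 8 ⇒ (2|25)^2 = +1]
  = 1    [(1|25) = 1]
Product: (1)·(1) = 1.

1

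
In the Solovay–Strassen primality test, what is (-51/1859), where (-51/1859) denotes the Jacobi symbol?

(-51/1859)
  = -(51/1859)    [1859 ≡ 3 mod 4 ⇒ (-1/1859) = -1]
  = (1859/51)    [QR: both ≡ 3 mod 4, sign flips]
  = (23/51)    [1859 ≡ 23 mod 51]
  = -(51/23)    [QR: both ≡ 3 mod 4, sign flips]
  = -(5/23)    [51 ≡ 5 mod 23]
  = -(23/5)    [QR: 5 ≡ 1 mod 4, sign kept]
  = -(3/5)    [23 ≡ 3 mod 5]
  = -(5/3)    [QR: 5 ≡ 1 mod 4, sign kept]
  = -(2/3)    [5 ≡ 2 mod 3]
  = (1/3)    [3 ≡ 3 mod 8 ⇒ (2/3) = -1]
  = 1    [(1/3) = 1]

1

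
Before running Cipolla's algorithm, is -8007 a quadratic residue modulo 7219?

(-8007/7219)
  = (6431/7219)    [-8007 ≡ 6431 mod 7219]
  = -(7219/6431)    [QR: both ≡ 3 mod 4, sign flips]
  = -(788/6431)    [7219 ≡ 788 mod 6431]
  = -(197/6431)    [6431 ≡ 7 mod 8 ⇒ (2/6431)^2 = +1]
  = -(6431/197)    [QR: 197 ≡ 1 mod 4, sign kept]
  = -(127/197)    [6431 ≡ 127 mod 197]
  = -(197/127)    [QR: 197 ≡ 1 mod 4, sign kept]
  = -(70/127)    [197 ≡ 70 mod 127]
  = -(35/127)    [127 ≡ 7 mod 8 ⇒ (2/127) = +1]
  = (127/35)    [QR: both ≡ 3 mod 4, sign flips]
  = (22/35)    [127 ≡ 22 mod 35]
  = -(11/35)    [35 ≡ 3 mod 8 ⇒ (2/35) = -1]
  = (35/11)    [QR: both ≡ 3 mod 4, sign flips]
  = (2/11)    [35 ≡ 2 mod 11]
  = -(1/11)    [11 ≡ 3 mod 8 ⇒ (2/11) = -1]
  = -1    [(1/11) = 1]
The Legendre symbol is -1, so x^2 ≡ -8007 (mod 7219) has no solution.

no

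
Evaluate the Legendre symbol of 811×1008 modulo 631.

By multiplicativity, (811·1008/631) = (811/631)·(1008/631).
First factor (811/631):
(811/631)
  = (180/631)    [811 ≡ 180 mod 631]
  = (45/631)    [631 ≡ 7 mod 8 ⇒ (2/631)^2 = +1]
  = (631/45)    [QR: 45 ≡ 1 mod 4, sign kept]
  = (1/45)    [631 ≡ 1 mod 45]
  = 1    [(1/45) = 1]
Second factor (1008/631):
(1008/631)
  = (377/631)    [1008 ≡ 377 mod 631]
  = (631/377)    [QR: 377 ≡ 1 mod 4, sign kept]
  = (254/377)    [631 ≡ 254 mod 377]
  = (127/377)    [377 ≡ 1 mod 8 ⇒ (2/377) = +1]
  = (377/127)    [QR: 377 ≡ 1 mod 4, sign kept]
  = (123/127)    [377 ≡ 123 mod 127]
  = -(127/123)    [QR: both ≡ 3 mod 4, sign flips]
  = -(4/123)    [127 ≡ 4 mod 123]
  = -(1/123)    [123 ≡ 3 mod 8 ⇒ (2/123)^2 = +1]
  = -1    [(1/123) = 1]
Product: (1)·(-1) = -1.

-1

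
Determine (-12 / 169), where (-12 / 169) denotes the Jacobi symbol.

(-12 / 169)
  = (157 / 169)    [-12 ≡ 157 mod 169]
  = (169 / 157)    [QR: 157 ≡ 1 mod 4, sign kept]
  = (12 / 157)    [169 ≡ 12 mod 157]
  = (3 / 157)    [157 ≡ 5 mod 8 ⇒ (2 / 157)^2 = +1]
  = (157 / 3)    [QR: 157 ≡ 1 mod 4, sign kept]
  = (1 / 3)    [157 ≡ 1 mod 3]
  = 1    [(1 / 3) = 1]

1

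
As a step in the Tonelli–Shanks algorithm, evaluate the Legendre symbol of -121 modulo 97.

1

(-121 / 97)
  = (73 / 97)    [-121 ≡ 73 mod 97]
  = (97 / 73)    [QR: 73 ≡ 1 mod 4, sign kept]
  = (24 / 73)    [97 ≡ 24 mod 73]
  = (3 / 73)    [73 ≡ 1 mod 8 ⇒ (2 / 73)^3 = +1]
  = (73 / 3)    [QR: 73 ≡ 1 mod 4, sign kept]
  = (1 / 3)    [73 ≡ 1 mod 3]
  = 1    [(1 / 3) = 1]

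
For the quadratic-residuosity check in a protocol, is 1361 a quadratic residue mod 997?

no

(1361/997)
  = (364/997)    [1361 ≡ 364 mod 997]
  = (91/997)    [997 ≡ 5 mod 8 ⇒ (2/997)^2 = +1]
  = (997/91)    [QR: 997 ≡ 1 mod 4, sign kept]
  = (87/91)    [997 ≡ 87 mod 91]
  = -(91/87)    [QR: both ≡ 3 mod 4, sign flips]
  = -(4/87)    [91 ≡ 4 mod 87]
  = -(1/87)    [87 ≡ 7 mod 8 ⇒ (2/87)^2 = +1]
  = -1    [(1/87) = 1]
The Legendre symbol is -1, so x^2 ≡ 1361 (mod 997) has no solution.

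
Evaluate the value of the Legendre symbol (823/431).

1

Reduce the numerator: 823 ≡ 392 (mod 431), so (823/431) = (392/431).
Factor out 2: 392 = 2^3·49. Since 431 ≡ 7 (mod 8), (2/431) = +1, and (2/431)^3 = +1. Now have (49/431).
49 ≡ 1 (mod 4), so quadratic reciprocity gives (49/431) = (431/49). Reduce: 431 ≡ 39 (mod 49). Now have (39/49).
49 ≡ 1 (mod 4), so quadratic reciprocity gives (39/49) = (49/39). Reduce: 49 ≡ 10 (mod 39). Now have (10/39).
Factor out 2: 10 = 2·5. Since 39 ≡ 7 (mod 8), (2/39) = +1. Now have (5/39).
5 ≡ 1 (mod 4), so quadratic reciprocity gives (5/39) = (39/5). Reduce: 39 ≡ 4 (mod 5). Now have (4/5).
Factor out 2: 4 = 2^2. Since 5 ≡ 5 (mod 8), (2/5) = -1, and (2/5)^2 = +1. Now have (1/5).
(1/5) = 1. Collecting the sign factors: 1.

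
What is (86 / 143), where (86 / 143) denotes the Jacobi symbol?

Factor out 2: 86 = 2·43. Since 143 ≡ 7 (mod 8), (2 / 143) = +1. Now have (43 / 143).
Both 43 ≡ 3 and 143 ≡ 3 (mod 4), so reciprocity gives (43 / 143) = -(143 / 43). Reduce: 143 ≡ 14 (mod 43). Now have -(14 / 43).
Factor out 2: 14 = 2·7. Since 43 ≡ 3 (mod 8), (2 / 43) = -1. Now have (7 / 43).
Both 7 ≡ 3 and 43 ≡ 3 (mod 4), so reciprocity gives (7 / 43) = -(43 / 7). Reduce: 43 ≡ 1 (mod 7). Now have -(1 / 7).
(1 / 7) = 1. Collecting the sign factors: -1.

-1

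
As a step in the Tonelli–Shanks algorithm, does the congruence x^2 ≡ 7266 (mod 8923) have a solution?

yes

(7266|8923)
  = -(3633|8923)    [8923 ≡ 3 mod 8 ⇒ (2|8923) = -1]
  = -(8923|3633)    [QR: 3633 ≡ 1 mod 4, sign kept]
  = -(1657|3633)    [8923 ≡ 1657 mod 3633]
  = -(3633|1657)    [QR: 1657 ≡ 1 mod 4, sign kept]
  = -(319|1657)    [3633 ≡ 319 mod 1657]
  = -(1657|319)    [QR: 1657 ≡ 1 mod 4, sign kept]
  = -(62|319)    [1657 ≡ 62 mod 319]
  = -(31|319)    [319 ≡ 7 mod 8 ⇒ (2|319) = +1]
  = (319|31)    [QR: both ≡ 3 mod 4, sign flips]
  = (9|31)    [319 ≡ 9 mod 31]
  = (31|9)    [QR: 9 ≡ 1 mod 4, sign kept]
  = (4|9)    [31 ≡ 4 mod 9]
  = (1|9)    [9 ≡ 1 mod 8 ⇒ (2|9)^2 = +1]
  = 1    [(1|9) = 1]
(7266|8923) = 1, and 8923 is prime, so 7266 is a quadratic residue mod 8923.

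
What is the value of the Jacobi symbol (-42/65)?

(-42/65)
  = (23/65)    [-42 ≡ 23 mod 65]
  = (65/23)    [QR: 65 ≡ 1 mod 4, sign kept]
  = (19/23)    [65 ≡ 19 mod 23]
  = -(23/19)    [QR: both ≡ 3 mod 4, sign flips]
  = -(4/19)    [23 ≡ 4 mod 19]
  = -(1/19)    [19 ≡ 3 mod 8 ⇒ (2/19)^2 = +1]
  = -1    [(1/19) = 1]

-1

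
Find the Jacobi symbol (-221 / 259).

(-221 / 259)
  = -(221 / 259)    [259 ≡ 3 mod 4 ⇒ (-1 / 259) = -1]
  = -(259 / 221)    [QR: 221 ≡ 1 mod 4, sign kept]
  = -(38 / 221)    [259 ≡ 38 mod 221]
  = (19 / 221)    [221 ≡ 5 mod 8 ⇒ (2 / 221) = -1]
  = (221 / 19)    [QR: 221 ≡ 1 mod 4, sign kept]
  = (12 / 19)    [221 ≡ 12 mod 19]
  = (3 / 19)    [19 ≡ 3 mod 8 ⇒ (2 / 19)^2 = +1]
  = -(19 / 3)    [QR: both ≡ 3 mod 4, sign flips]
  = -(1 / 3)    [19 ≡ 1 mod 3]
  = -1    [(1 / 3) = 1]

-1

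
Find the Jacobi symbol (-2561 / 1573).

0

(-2561 / 1573)
  = (585 / 1573)    [-2561 ≡ 585 mod 1573]
  = (1573 / 585)    [QR: 585 ≡ 1 mod 4, sign kept]
  = (403 / 585)    [1573 ≡ 403 mod 585]
  = (585 / 403)    [QR: 585 ≡ 1 mod 4, sign kept]
  = (182 / 403)    [585 ≡ 182 mod 403]
  = -(91 / 403)    [403 ≡ 3 mod 8 ⇒ (2 / 403) = -1]
  = (403 / 91)    [QR: both ≡ 3 mod 4, sign flips]
  = (39 / 91)    [403 ≡ 39 mod 91]
  = -(91 / 39)    [QR: both ≡ 3 mod 4, sign flips]
  = -(13 / 39)    [91 ≡ 13 mod 39]
  = -(39 / 13)    [QR: 13 ≡ 1 mod 4, sign kept]
  = -(0 / 13)    [39 ≡ 0 mod 13]
  = 0    [numerator 0, gcd > 1]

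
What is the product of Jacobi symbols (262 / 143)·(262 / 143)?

By multiplicativity, (262·262 / 143) = (262 / 143)·(262 / 143).
First factor (262 / 143):
Reduce the numerator: 262 ≡ 119 (mod 143), so (262 / 143) = (119 / 143).
Both 119 ≡ 3 and 143 ≡ 3 (mod 4), so reciprocity gives (119 / 143) = -(143 / 119). Reduce: 143 ≡ 24 (mod 119). Now have -(24 / 119).
Factor out 2: 24 = 2^3·3. Since 119 ≡ 7 (mod 8), (2 / 119) = +1, and (2 / 119)^3 = +1. Now have -(3 / 119).
Both 3 ≡ 3 and 119 ≡ 3 (mod 4), so reciprocity gives (3 / 119) = -(119 / 3). Reduce: 119 ≡ 2 (mod 3). Now have (2 / 3).
Factor out 2: 2 = 2. Since 3 ≡ 3 (mod 8), (2 / 3) = -1. Now have -(1 / 3).
(1 / 3) = 1. Collecting the sign factors: -1.
Second factor (262 / 143):
Reduce the numerator: 262 ≡ 119 (mod 143), so (262 / 143) = (119 / 143).
Both 119 ≡ 3 and 143 ≡ 3 (mod 4), so reciprocity gives (119 / 143) = -(143 / 119). Reduce: 143 ≡ 24 (mod 119). Now have -(24 / 119).
Factor out 2: 24 = 2^3·3. Since 119 ≡ 7 (mod 8), (2 / 119) = +1, and (2 / 119)^3 = +1. Now have -(3 / 119).
Both 3 ≡ 3 and 119 ≡ 3 (mod 4), so reciprocity gives (3 / 119) = -(119 / 3). Reduce: 119 ≡ 2 (mod 3). Now have (2 / 3).
Factor out 2: 2 = 2. Since 3 ≡ 3 (mod 8), (2 / 3) = -1. Now have -(1 / 3).
(1 / 3) = 1. Collecting the sign factors: -1.
Product: (-1)·(-1) = 1.

1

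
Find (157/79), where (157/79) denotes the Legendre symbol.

(157/79)
  = (78/79)    [157 ≡ 78 mod 79]
  = (39/79)    [79 ≡ 7 mod 8 ⇒ (2/79) = +1]
  = -(79/39)    [QR: both ≡ 3 mod 4, sign flips]
  = -(1/39)    [79 ≡ 1 mod 39]
  = -1    [(1/39) = 1]

-1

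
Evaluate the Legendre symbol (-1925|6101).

(-1925|6101)
  = (4176|6101)    [-1925 ≡ 4176 mod 6101]
  = (261|6101)    [6101 ≡ 5 mod 8 ⇒ (2|6101)^4 = +1]
  = (6101|261)    [QR: 261 ≡ 1 mod 4, sign kept]
  = (98|261)    [6101 ≡ 98 mod 261]
  = -(49|261)    [261 ≡ 5 mod 8 ⇒ (2|261) = -1]
  = -(261|49)    [QR: 49 ≡ 1 mod 4, sign kept]
  = -(16|49)    [261 ≡ 16 mod 49]
  = -(1|49)    [49 ≡ 1 mod 8 ⇒ (2|49)^4 = +1]
  = -1    [(1|49) = 1]

-1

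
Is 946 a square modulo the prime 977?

yes

Factor out 2: 946 = 2·473. Since 977 ≡ 1 (mod 8), (2|977) = +1. Now have (473|977).
473 ≡ 1 (mod 4), so quadratic reciprocity gives (473|977) = (977|473). Reduce: 977 ≡ 31 (mod 473). Now have (31|473).
473 ≡ 1 (mod 4), so quadratic reciprocity gives (31|473) = (473|31). Reduce: 473 ≡ 8 (mod 31). Now have (8|31).
Factor out 2: 8 = 2^3. Since 31 ≡ 7 (mod 8), (2|31) = +1, and (2|31)^3 = +1. Now have (1|31).
(1|31) = 1. Collecting the sign factors: 1.
The Legendre symbol is 1, so x^2 ≡ 946 (mod 977) has solution.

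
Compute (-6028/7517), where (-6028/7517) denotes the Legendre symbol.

Reduce the numerator: -6028 ≡ 1489 (mod 7517), so (-6028/7517) = (1489/7517).
1489 ≡ 1 (mod 4), so quadratic reciprocity gives (1489/7517) = (7517/1489). Reduce: 7517 ≡ 72 (mod 1489). Now have (72/1489).
Factor out 2: 72 = 2^3·9. Since 1489 ≡ 1 (mod 8), (2/1489) = +1, and (2/1489)^3 = +1. Now have (9/1489).
9 ≡ 1 (mod 4), so quadratic reciprocity gives (9/1489) = (1489/9). Reduce: 1489 ≡ 4 (mod 9). Now have (4/9).
Factor out 2: 4 = 2^2. Since 9 ≡ 1 (mod 8), (2/9) = +1, and (2/9)^2 = +1. Now have (1/9).
(1/9) = 1. Collecting the sign factors: 1.

1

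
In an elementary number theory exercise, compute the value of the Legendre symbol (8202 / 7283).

(8202 / 7283)
  = (919 / 7283)    [8202 ≡ 919 mod 7283]
  = -(7283 / 919)    [QR: both ≡ 3 mod 4, sign flips]
  = -(850 / 919)    [7283 ≡ 850 mod 919]
  = -(425 / 919)    [919 ≡ 7 mod 8 ⇒ (2 / 919) = +1]
  = -(919 / 425)    [QR: 425 ≡ 1 mod 4, sign kept]
  = -(69 / 425)    [919 ≡ 69 mod 425]
  = -(425 / 69)    [QR: 69 ≡ 1 mod 4, sign kept]
  = -(11 / 69)    [425 ≡ 11 mod 69]
  = -(69 / 11)    [QR: 69 ≡ 1 mod 4, sign kept]
  = -(3 / 11)    [69 ≡ 3 mod 11]
  = (11 / 3)    [QR: both ≡ 3 mod 4, sign flips]
  = (2 / 3)    [11 ≡ 2 mod 3]
  = -(1 / 3)    [3 ≡ 3 mod 8 ⇒ (2 / 3) = -1]
  = -1    [(1 / 3) = 1]

-1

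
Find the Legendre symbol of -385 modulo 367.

-1

Pull out -1: (-385|367) = (-1|367)·(385|367). Since 367 ≡ 3 (mod 4), (-1|367) = -1. Now have -(385|367).
Reduce the numerator: 385 ≡ 18 (mod 367), so (385|367) = (18|367).
Factor out 2: 18 = 2·9. Since 367 ≡ 7 (mod 8), (2|367) = +1. Now have -(9|367).
9 ≡ 1 (mod 4), so quadratic reciprocity gives (9|367) = (367|9). Reduce: 367 ≡ 7 (mod 9). Now have -(7|9).
9 ≡ 1 (mod 4), so quadratic reciprocity gives (7|9) = (9|7). Reduce: 9 ≡ 2 (mod 7). Now have -(2|7).
Factor out 2: 2 = 2. Since 7 ≡ 7 (mod 8), (2|7) = +1. Now have -(1|7).
(1|7) = 1. Collecting the sign factors: -1.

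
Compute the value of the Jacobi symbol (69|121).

69 ≡ 1 (mod 4), so quadratic reciprocity gives (69|121) = (121|69). Reduce: 121 ≡ 52 (mod 69). Now have (52|69).
Factor out 2: 52 = 2^2·13. Since 69 ≡ 5 (mod 8), (2|69) = -1, and (2|69)^2 = +1. Now have (13|69).
13 ≡ 1 (mod 4), so quadratic reciprocity gives (13|69) = (69|13). Reduce: 69 ≡ 4 (mod 13). Now have (4|13).
Factor out 2: 4 = 2^2. Since 13 ≡ 5 (mod 8), (2|13) = -1, and (2|13)^2 = +1. Now have (1|13).
(1|13) = 1. Collecting the sign factors: 1.

1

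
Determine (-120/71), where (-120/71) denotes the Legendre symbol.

-1

Reduce the numerator: -120 ≡ 22 (mod 71), so (-120/71) = (22/71).
Factor out 2: 22 = 2·11. Since 71 ≡ 7 (mod 8), (2/71) = +1. Now have (11/71).
Both 11 ≡ 3 and 71 ≡ 3 (mod 4), so reciprocity gives (11/71) = -(71/11). Reduce: 71 ≡ 5 (mod 11). Now have -(5/11).
5 ≡ 1 (mod 4), so quadratic reciprocity gives (5/11) = (11/5). Reduce: 11 ≡ 1 (mod 5). Now have -(1/5).
(1/5) = 1. Collecting the sign factors: -1.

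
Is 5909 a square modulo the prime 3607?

Reduce the numerator: 5909 ≡ 2302 (mod 3607), so (5909|3607) = (2302|3607).
Factor out 2: 2302 = 2·1151. Since 3607 ≡ 7 (mod 8), (2|3607) = +1. Now have (1151|3607).
Both 1151 ≡ 3 and 3607 ≡ 3 (mod 4), so reciprocity gives (1151|3607) = -(3607|1151). Reduce: 3607 ≡ 154 (mod 1151). Now have -(154|1151).
Factor out 2: 154 = 2·77. Since 1151 ≡ 7 (mod 8), (2|1151) = +1. Now have -(77|1151).
77 ≡ 1 (mod 4), so quadratic reciprocity gives (77|1151) = (1151|77). Reduce: 1151 ≡ 73 (mod 77). Now have -(73|77).
73 ≡ 1 (mod 4), so quadratic reciprocity gives (73|77) = (77|73). Reduce: 77 ≡ 4 (mod 73). Now have -(4|73).
Factor out 2: 4 = 2^2. Since 73 ≡ 1 (mod 8), (2|73) = +1, and (2|73)^2 = +1. Now have -(1|73).
(1|73) = 1. Collecting the sign factors: -1.
(5909|3607) = -1, and 3607 is prime, so 5909 is not a quadratic residue mod 3607.

no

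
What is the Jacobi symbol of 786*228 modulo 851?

1

By multiplicativity, (786·228/851) = (786/851)·(228/851).
First factor (786/851):
(786/851)
  = -(393/851)    [851 ≡ 3 mod 8 ⇒ (2/851) = -1]
  = -(851/393)    [QR: 393 ≡ 1 mod 4, sign kept]
  = -(65/393)    [851 ≡ 65 mod 393]
  = -(393/65)    [QR: 65 ≡ 1 mod 4, sign kept]
  = -(3/65)    [393 ≡ 3 mod 65]
  = -(65/3)    [QR: 65 ≡ 1 mod 4, sign kept]
  = -(2/3)    [65 ≡ 2 mod 3]
  = (1/3)    [3 ≡ 3 mod 8 ⇒ (2/3) = -1]
  = 1    [(1/3) = 1]
Second factor (228/851):
(228/851)
  = (57/851)    [851 ≡ 3 mod 8 ⇒ (2/851)^2 = +1]
  = (851/57)    [QR: 57 ≡ 1 mod 4, sign kept]
  = (53/57)    [851 ≡ 53 mod 57]
  = (57/53)    [QR: 53 ≡ 1 mod 4, sign kept]
  = (4/53)    [57 ≡ 4 mod 53]
  = (1/53)    [53 ≡ 5 mod 8 ⇒ (2/53)^2 = +1]
  = 1    [(1/53) = 1]
Product: (1)·(1) = 1.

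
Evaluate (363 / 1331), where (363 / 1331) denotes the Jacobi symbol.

Both 363 ≡ 3 and 1331 ≡ 3 (mod 4), so reciprocity gives (363 / 1331) = -(1331 / 363). Reduce: 1331 ≡ 242 (mod 363). Now have -(242 / 363).
Factor out 2: 242 = 2·121. Since 363 ≡ 3 (mod 8), (2 / 363) = -1. Now have (121 / 363).
121 ≡ 1 (mod 4), so quadratic reciprocity gives (121 / 363) = (363 / 121). Reduce: 363 ≡ 0 (mod 121). Now have (0 / 121).
The numerator is now 0 with denominator 121 > 1: the symbol is 0.

0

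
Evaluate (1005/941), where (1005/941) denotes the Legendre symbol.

(1005/941)
  = (64/941)    [1005 ≡ 64 mod 941]
  = (1/941)    [941 ≡ 5 mod 8 ⇒ (2/941)^6 = +1]
  = 1    [(1/941) = 1]

1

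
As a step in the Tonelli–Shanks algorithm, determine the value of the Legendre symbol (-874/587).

(-874/587)
  = (300/587)    [-874 ≡ 300 mod 587]
  = (75/587)    [587 ≡ 3 mod 8 ⇒ (2/587)^2 = +1]
  = -(587/75)    [QR: both ≡ 3 mod 4, sign flips]
  = -(62/75)    [587 ≡ 62 mod 75]
  = (31/75)    [75 ≡ 3 mod 8 ⇒ (2/75) = -1]
  = -(75/31)    [QR: both ≡ 3 mod 4, sign flips]
  = -(13/31)    [75 ≡ 13 mod 31]
  = -(31/13)    [QR: 13 ≡ 1 mod 4, sign kept]
  = -(5/13)    [31 ≡ 5 mod 13]
  = -(13/5)    [QR: 5 ≡ 1 mod 4, sign kept]
  = -(3/5)    [13 ≡ 3 mod 5]
  = -(5/3)    [QR: 5 ≡ 1 mod 4, sign kept]
  = -(2/3)    [5 ≡ 2 mod 3]
  = (1/3)    [3 ≡ 3 mod 8 ⇒ (2/3) = -1]
  = 1    [(1/3) = 1]

1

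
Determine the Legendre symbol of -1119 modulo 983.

1

Pull out -1: (-1119 / 983) = (-1 / 983)·(1119 / 983). Since 983 ≡ 3 (mod 4), (-1 / 983) = -1. Now have -(1119 / 983).
Reduce the numerator: 1119 ≡ 136 (mod 983), so (1119 / 983) = (136 / 983).
Factor out 2: 136 = 2^3·17. Since 983 ≡ 7 (mod 8), (2 / 983) = +1, and (2 / 983)^3 = +1. Now have -(17 / 983).
17 ≡ 1 (mod 4), so quadratic reciprocity gives (17 / 983) = (983 / 17). Reduce: 983 ≡ 14 (mod 17). Now have -(14 / 17).
Factor out 2: 14 = 2·7. Since 17 ≡ 1 (mod 8), (2 / 17) = +1. Now have -(7 / 17).
17 ≡ 1 (mod 4), so quadratic reciprocity gives (7 / 17) = (17 / 7). Reduce: 17 ≡ 3 (mod 7). Now have -(3 / 7).
Both 3 ≡ 3 and 7 ≡ 3 (mod 4), so reciprocity gives (3 / 7) = -(7 / 3). Reduce: 7 ≡ 1 (mod 3). Now have (1 / 3).
(1 / 3) = 1. Collecting the sign factors: 1.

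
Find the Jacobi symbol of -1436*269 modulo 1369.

By multiplicativity, (-1436·269 / 1369) = (-1436 / 1369)·(269 / 1369).
First factor (-1436 / 1369):
(-1436 / 1369)
  = (1302 / 1369)    [-1436 ≡ 1302 mod 1369]
  = (651 / 1369)    [1369 ≡ 1 mod 8 ⇒ (2 / 1369) = +1]
  = (1369 / 651)    [QR: 1369 ≡ 1 mod 4, sign kept]
  = (67 / 651)    [1369 ≡ 67 mod 651]
  = -(651 / 67)    [QR: both ≡ 3 mod 4, sign flips]
  = -(48 / 67)    [651 ≡ 48 mod 67]
  = -(3 / 67)    [67 ≡ 3 mod 8 ⇒ (2 / 67)^4 = +1]
  = (67 / 3)    [QR: both ≡ 3 mod 4, sign flips]
  = (1 / 3)    [67 ≡ 1 mod 3]
  = 1    [(1 / 3) = 1]
Second factor (269 / 1369):
(269 / 1369)
  = (1369 / 269)    [QR: 269 ≡ 1 mod 4, sign kept]
  = (24 / 269)    [1369 ≡ 24 mod 269]
  = -(3 / 269)    [269 ≡ 5 mod 8 ⇒ (2 / 269)^3 = -1]
  = -(269 / 3)    [QR: 269 ≡ 1 mod 4, sign kept]
  = -(2 / 3)    [269 ≡ 2 mod 3]
  = (1 / 3)    [3 ≡ 3 mod 8 ⇒ (2 / 3) = -1]
  = 1    [(1 / 3) = 1]
Product: (1)·(1) = 1.

1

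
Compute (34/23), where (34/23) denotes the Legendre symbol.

Reduce the numerator: 34 ≡ 11 (mod 23), so (34/23) = (11/23).
Both 11 ≡ 3 and 23 ≡ 3 (mod 4), so reciprocity gives (11/23) = -(23/11). Reduce: 23 ≡ 1 (mod 11). Now have -(1/11).
(1/11) = 1. Collecting the sign factors: -1.

-1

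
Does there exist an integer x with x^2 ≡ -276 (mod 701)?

yes

Reduce the numerator: -276 ≡ 425 (mod 701), so (-276/701) = (425/701).
425 ≡ 1 (mod 4), so quadratic reciprocity gives (425/701) = (701/425). Reduce: 701 ≡ 276 (mod 425). Now have (276/425).
Factor out 2: 276 = 2^2·69. Since 425 ≡ 1 (mod 8), (2/425) = +1, and (2/425)^2 = +1. Now have (69/425).
69 ≡ 1 (mod 4), so quadratic reciprocity gives (69/425) = (425/69). Reduce: 425 ≡ 11 (mod 69). Now have (11/69).
69 ≡ 1 (mod 4), so quadratic reciprocity gives (11/69) = (69/11). Reduce: 69 ≡ 3 (mod 11). Now have (3/11).
Both 3 ≡ 3 and 11 ≡ 3 (mod 4), so reciprocity gives (3/11) = -(11/3). Reduce: 11 ≡ 2 (mod 3). Now have -(2/3).
Factor out 2: 2 = 2. Since 3 ≡ 3 (mod 8), (2/3) = -1. Now have (1/3).
(1/3) = 1. Collecting the sign factors: 1.
(-276/701) = 1, and 701 is prime, so -276 is a quadratic residue mod 701.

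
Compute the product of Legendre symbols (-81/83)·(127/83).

By multiplicativity, (-81·127/83) = (-81/83)·(127/83).
First factor (-81/83):
Reduce the numerator: -81 ≡ 2 (mod 83), so (-81/83) = (2/83).
Factor out 2: 2 = 2. Since 83 ≡ 3 (mod 8), (2/83) = -1. Now have -(1/83).
(1/83) = 1. Collecting the sign factors: -1.
Second factor (127/83):
Reduce the numerator: 127 ≡ 44 (mod 83), so (127/83) = (44/83).
Factor out 2: 44 = 2^2·11. Since 83 ≡ 3 (mod 8), (2/83) = -1, and (2/83)^2 = +1. Now have (11/83).
Both 11 ≡ 3 and 83 ≡ 3 (mod 4), so reciprocity gives (11/83) = -(83/11). Reduce: 83 ≡ 6 (mod 11). Now have -(6/11).
Factor out 2: 6 = 2·3. Since 11 ≡ 3 (mod 8), (2/11) = -1. Now have (3/11).
Both 3 ≡ 3 and 11 ≡ 3 (mod 4), so reciprocity gives (3/11) = -(11/3). Reduce: 11 ≡ 2 (mod 3). Now have -(2/3).
Factor out 2: 2 = 2. Since 3 ≡ 3 (mod 8), (2/3) = -1. Now have (1/3).
(1/3) = 1. Collecting the sign factors: 1.
Product: (-1)·(1) = -1.

-1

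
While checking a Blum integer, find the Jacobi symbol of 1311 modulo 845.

Reduce the numerator: 1311 ≡ 466 (mod 845), so (1311/845) = (466/845).
Factor out 2: 466 = 2·233. Since 845 ≡ 5 (mod 8), (2/845) = -1. Now have -(233/845).
233 ≡ 1 (mod 4), so quadratic reciprocity gives (233/845) = (845/233). Reduce: 845 ≡ 146 (mod 233). Now have -(146/233).
Factor out 2: 146 = 2·73. Since 233 ≡ 1 (mod 8), (2/233) = +1. Now have -(73/233).
73 ≡ 1 (mod 4), so quadratic reciprocity gives (73/233) = (233/73). Reduce: 233 ≡ 14 (mod 73). Now have -(14/73).
Factor out 2: 14 = 2·7. Since 73 ≡ 1 (mod 8), (2/73) = +1. Now have -(7/73).
73 ≡ 1 (mod 4), so quadratic reciprocity gives (7/73) = (73/7). Reduce: 73 ≡ 3 (mod 7). Now have -(3/7).
Both 3 ≡ 3 and 7 ≡ 3 (mod 4), so reciprocity gives (3/7) = -(7/3). Reduce: 7 ≡ 1 (mod 3). Now have (1/3).
(1/3) = 1. Collecting the sign factors: 1.

1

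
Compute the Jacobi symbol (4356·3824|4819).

By multiplicativity, (4356·3824|4819) = (4356|4819)·(3824|4819).
First factor (4356|4819):
(4356|4819)
  = (1089|4819)    [4819 ≡ 3 mod 8 ⇒ (2|4819)^2 = +1]
  = (4819|1089)    [QR: 1089 ≡ 1 mod 4, sign kept]
  = (463|1089)    [4819 ≡ 463 mod 1089]
  = (1089|463)    [QR: 1089 ≡ 1 mod 4, sign kept]
  = (163|463)    [1089 ≡ 163 mod 463]
  = -(463|163)    [QR: both ≡ 3 mod 4, sign flips]
  = -(137|163)    [463 ≡ 137 mod 163]
  = -(163|137)    [QR: 137 ≡ 1 mod 4, sign kept]
  = -(26|137)    [163 ≡ 26 mod 137]
  = -(13|137)    [137 ≡ 1 mod 8 ⇒ (2|137) = +1]
  = -(137|13)    [QR: 13 ≡ 1 mod 4, sign kept]
  = -(7|13)    [137 ≡ 7 mod 13]
  = -(13|7)    [QR: 13 ≡ 1 mod 4, sign kept]
  = -(6|7)    [13 ≡ 6 mod 7]
  = -(3|7)    [7 ≡ 7 mod 8 ⇒ (2|7) = +1]
  = (7|3)    [QR: both ≡ 3 mod 4, sign flips]
  = (1|3)    [7 ≡ 1 mod 3]
  = 1    [(1|3) = 1]
Second factor (3824|4819):
(3824|4819)
  = (239|4819)    [4819 ≡ 3 mod 8 ⇒ (2|4819)^4 = +1]
  = -(4819|239)    [QR: both ≡ 3 mod 4, sign flips]
  = -(39|239)    [4819 ≡ 39 mod 239]
  = (239|39)    [QR: both ≡ 3 mod 4, sign flips]
  = (5|39)    [239 ≡ 5 mod 39]
  = (39|5)    [QR: 5 ≡ 1 mod 4, sign kept]
  = (4|5)    [39 ≡ 4 mod 5]
  = (1|5)    [5 ≡ 5 mod 8 ⇒ (2|5)^2 = +1]
  = 1    [(1|5) = 1]
Product: (1)·(1) = 1.

1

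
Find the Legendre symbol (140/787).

-1

(140/787)
  = (35/787)    [787 ≡ 3 mod 8 ⇒ (2/787)^2 = +1]
  = -(787/35)    [QR: both ≡ 3 mod 4, sign flips]
  = -(17/35)    [787 ≡ 17 mod 35]
  = -(35/17)    [QR: 17 ≡ 1 mod 4, sign kept]
  = -(1/17)    [35 ≡ 1 mod 17]
  = -1    [(1/17) = 1]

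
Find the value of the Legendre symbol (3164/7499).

Factor out 2: 3164 = 2^2·791. Since 7499 ≡ 3 (mod 8), (2/7499) = -1, and (2/7499)^2 = +1. Now have (791/7499).
Both 791 ≡ 3 and 7499 ≡ 3 (mod 4), so reciprocity gives (791/7499) = -(7499/791). Reduce: 7499 ≡ 380 (mod 791). Now have -(380/791).
Factor out 2: 380 = 2^2·95. Since 791 ≡ 7 (mod 8), (2/791) = +1, and (2/791)^2 = +1. Now have -(95/791).
Both 95 ≡ 3 and 791 ≡ 3 (mod 4), so reciprocity gives (95/791) = -(791/95). Reduce: 791 ≡ 31 (mod 95). Now have (31/95).
Both 31 ≡ 3 and 95 ≡ 3 (mod 4), so reciprocity gives (31/95) = -(95/31). Reduce: 95 ≡ 2 (mod 31). Now have -(2/31).
Factor out 2: 2 = 2. Since 31 ≡ 7 (mod 8), (2/31) = +1. Now have -(1/31).
(1/31) = 1. Collecting the sign factors: -1.

-1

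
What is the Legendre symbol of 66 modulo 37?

Reduce the numerator: 66 ≡ 29 (mod 37), so (66/37) = (29/37).
29 ≡ 1 (mod 4), so quadratic reciprocity gives (29/37) = (37/29). Reduce: 37 ≡ 8 (mod 29). Now have (8/29).
Factor out 2: 8 = 2^3. Since 29 ≡ 5 (mod 8), (2/29) = -1, and (2/29)^3 = -1. Now have -(1/29).
(1/29) = 1. Collecting the sign factors: -1.

-1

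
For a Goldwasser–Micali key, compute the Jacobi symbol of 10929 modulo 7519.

1

Reduce the numerator: 10929 ≡ 3410 (mod 7519), so (10929/7519) = (3410/7519).
Factor out 2: 3410 = 2·1705. Since 7519 ≡ 7 (mod 8), (2/7519) = +1. Now have (1705/7519).
1705 ≡ 1 (mod 4), so quadratic reciprocity gives (1705/7519) = (7519/1705). Reduce: 7519 ≡ 699 (mod 1705). Now have (699/1705).
1705 ≡ 1 (mod 4), so quadratic reciprocity gives (699/1705) = (1705/699). Reduce: 1705 ≡ 307 (mod 699). Now have (307/699).
Both 307 ≡ 3 and 699 ≡ 3 (mod 4), so reciprocity gives (307/699) = -(699/307). Reduce: 699 ≡ 85 (mod 307). Now have -(85/307).
85 ≡ 1 (mod 4), so quadratic reciprocity gives (85/307) = (307/85). Reduce: 307 ≡ 52 (mod 85). Now have -(52/85).
Factor out 2: 52 = 2^2·13. Since 85 ≡ 5 (mod 8), (2/85) = -1, and (2/85)^2 = +1. Now have -(13/85).
13 ≡ 1 (mod 4), so quadratic reciprocity gives (13/85) = (85/13). Reduce: 85 ≡ 7 (mod 13). Now have -(7/13).
13 ≡ 1 (mod 4), so quadratic reciprocity gives (7/13) = (13/7). Reduce: 13 ≡ 6 (mod 7). Now have -(6/7).
Factor out 2: 6 = 2·3. Since 7 ≡ 7 (mod 8), (2/7) = +1. Now have -(3/7).
Both 3 ≡ 3 and 7 ≡ 3 (mod 4), so reciprocity gives (3/7) = -(7/3). Reduce: 7 ≡ 1 (mod 3). Now have (1/3).
(1/3) = 1. Collecting the sign factors: 1.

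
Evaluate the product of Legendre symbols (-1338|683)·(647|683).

1

By multiplicativity, (-1338·647|683) = (-1338|683)·(647|683).
First factor (-1338|683):
Pull out -1: (-1338|683) = (-1|683)·(1338|683). Since 683 ≡ 3 (mod 4), (-1|683) = -1. Now have -(1338|683).
Reduce the numerator: 1338 ≡ 655 (mod 683), so (1338|683) = (655|683).
Both 655 ≡ 3 and 683 ≡ 3 (mod 4), so reciprocity gives (655|683) = -(683|655). Reduce: 683 ≡ 28 (mod 655). Now have (28|655).
Factor out 2: 28 = 2^2·7. Since 655 ≡ 7 (mod 8), (2|655) = +1, and (2|655)^2 = +1. Now have (7|655).
Both 7 ≡ 3 and 655 ≡ 3 (mod 4), so reciprocity gives (7|655) = -(655|7). Reduce: 655 ≡ 4 (mod 7). Now have -(4|7).
Factor out 2: 4 = 2^2. Since 7 ≡ 7 (mod 8), (2|7) = +1, and (2|7)^2 = +1. Now have -(1|7).
(1|7) = 1. Collecting the sign factors: -1.
Second factor (647|683):
Both 647 ≡ 3 and 683 ≡ 3 (mod 4), so reciprocity gives (647|683) = -(683|647). Reduce: 683 ≡ 36 (mod 647). Now have -(36|647).
Factor out 2: 36 = 2^2·9. Since 647 ≡ 7 (mod 8), (2|647) = +1, and (2|647)^2 = +1. Now have -(9|647).
9 ≡ 1 (mod 4), so quadratic reciprocity gives (9|647) = (647|9). Reduce: 647 ≡ 8 (mod 9). Now have -(8|9).
Factor out 2: 8 = 2^3. Since 9 ≡ 1 (mod 8), (2|9) = +1, and (2|9)^3 = +1. Now have -(1|9).
(1|9) = 1. Collecting the sign factors: -1.
Product: (-1)·(-1) = 1.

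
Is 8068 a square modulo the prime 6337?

(8068/6337)
  = (1731/6337)    [8068 ≡ 1731 mod 6337]
  = (6337/1731)    [QR: 6337 ≡ 1 mod 4, sign kept]
  = (1144/1731)    [6337 ≡ 1144 mod 1731]
  = -(143/1731)    [1731 ≡ 3 mod 8 ⇒ (2/1731)^3 = -1]
  = (1731/143)    [QR: both ≡ 3 mod 4, sign flips]
  = (15/143)    [1731 ≡ 15 mod 143]
  = -(143/15)    [QR: both ≡ 3 mod 4, sign flips]
  = -(8/15)    [143 ≡ 8 mod 15]
  = -(1/15)    [15 ≡ 7 mod 8 ⇒ (2/15)^3 = +1]
  = -1    [(1/15) = 1]
The Legendre symbol is -1, so x^2 ≡ 8068 (mod 6337) has no solution.

no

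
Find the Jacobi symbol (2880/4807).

Factor out 2: 2880 = 2^6·45. Since 4807 ≡ 7 (mod 8), (2/4807) = +1, and (2/4807)^6 = +1. Now have (45/4807).
45 ≡ 1 (mod 4), so quadratic reciprocity gives (45/4807) = (4807/45). Reduce: 4807 ≡ 37 (mod 45). Now have (37/45).
37 ≡ 1 (mod 4), so quadratic reciprocity gives (37/45) = (45/37). Reduce: 45 ≡ 8 (mod 37). Now have (8/37).
Factor out 2: 8 = 2^3. Since 37 ≡ 5 (mod 8), (2/37) = -1, and (2/37)^3 = -1. Now have -(1/37).
(1/37) = 1. Collecting the sign factors: -1.

-1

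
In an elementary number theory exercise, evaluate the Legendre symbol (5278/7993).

Factor out 2: 5278 = 2·2639. Since 7993 ≡ 1 (mod 8), (2/7993) = +1. Now have (2639/7993).
7993 ≡ 1 (mod 4), so quadratic reciprocity gives (2639/7993) = (7993/2639). Reduce: 7993 ≡ 76 (mod 2639). Now have (76/2639).
Factor out 2: 76 = 2^2·19. Since 2639 ≡ 7 (mod 8), (2/2639) = +1, and (2/2639)^2 = +1. Now have (19/2639).
Both 19 ≡ 3 and 2639 ≡ 3 (mod 4), so reciprocity gives (19/2639) = -(2639/19). Reduce: 2639 ≡ 17 (mod 19). Now have -(17/19).
17 ≡ 1 (mod 4), so quadratic reciprocity gives (17/19) = (19/17). Reduce: 19 ≡ 2 (mod 17). Now have -(2/17).
Factor out 2: 2 = 2. Since 17 ≡ 1 (mod 8), (2/17) = +1. Now have -(1/17).
(1/17) = 1. Collecting the sign factors: -1.

-1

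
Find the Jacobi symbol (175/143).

(175/143)
  = (32/143)    [175 ≡ 32 mod 143]
  = (1/143)    [143 ≡ 7 mod 8 ⇒ (2/143)^5 = +1]
  = 1    [(1/143) = 1]

1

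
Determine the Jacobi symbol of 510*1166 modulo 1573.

By multiplicativity, (510·1166/1573) = (510/1573)·(1166/1573).
First factor (510/1573):
(510/1573)
  = -(255/1573)    [1573 ≡ 5 mod 8 ⇒ (2/1573) = -1]
  = -(1573/255)    [QR: 1573 ≡ 1 mod 4, sign kept]
  = -(43/255)    [1573 ≡ 43 mod 255]
  = (255/43)    [QR: both ≡ 3 mod 4, sign flips]
  = (40/43)    [255 ≡ 40 mod 43]
  = -(5/43)    [43 ≡ 3 mod 8 ⇒ (2/43)^3 = -1]
  = -(43/5)    [QR: 5 ≡ 1 mod 4, sign kept]
  = -(3/5)    [43 ≡ 3 mod 5]
  = -(5/3)    [QR: 5 ≡ 1 mod 4, sign kept]
  = -(2/3)    [5 ≡ 2 mod 3]
  = (1/3)    [3 ≡ 3 mod 8 ⇒ (2/3) = -1]
  = 1    [(1/3) = 1]
Second factor (1166/1573):
(1166/1573)
  = -(583/1573)    [1573 ≡ 5 mod 8 ⇒ (2/1573) = -1]
  = -(1573/583)    [QR: 1573 ≡ 1 mod 4, sign kept]
  = -(407/583)    [1573 ≡ 407 mod 583]
  = (583/407)    [QR: both ≡ 3 mod 4, sign flips]
  = (176/407)    [583 ≡ 176 mod 407]
  = (11/407)    [407 ≡ 7 mod 8 ⇒ (2/407)^4 = +1]
  = -(407/11)    [QR: both ≡ 3 mod 4, sign flips]
  = -(0/11)    [407 ≡ 0 mod 11]
  = 0    [numerator 0, gcd > 1]
Product: (1)·(0) = 0.

0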